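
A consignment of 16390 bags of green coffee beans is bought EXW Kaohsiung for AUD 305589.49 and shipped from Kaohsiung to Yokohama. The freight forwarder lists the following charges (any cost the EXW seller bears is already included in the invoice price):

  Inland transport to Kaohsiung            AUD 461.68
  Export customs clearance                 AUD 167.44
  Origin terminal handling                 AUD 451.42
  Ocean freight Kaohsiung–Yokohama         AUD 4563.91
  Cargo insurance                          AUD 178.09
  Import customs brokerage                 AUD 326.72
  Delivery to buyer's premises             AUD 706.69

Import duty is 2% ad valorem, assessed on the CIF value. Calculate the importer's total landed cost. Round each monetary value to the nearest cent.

EXW: the seller makes goods available at their premises; the buyer bears all onward costs.
CIF value = EXW price + inland to port + export clearance + origin terminal + freight + insurance = 305589.49 + 461.68 + 167.44 + 451.42 + 4563.91 + 178.09 = 311412.03
Import duty = 311412.03 × 2% = 6228.24
Buyer bears: inland to port 461.68 + export clearance 167.44 + origin terminal 451.42 + freight 4563.91 + insurance 178.09 + brokerage 326.72 + delivery 706.69 + duty 6228.24 = 13084.19
Landed cost = invoice 305589.49 + 13084.19 = 318673.68

Total landed cost: AUD 318673.68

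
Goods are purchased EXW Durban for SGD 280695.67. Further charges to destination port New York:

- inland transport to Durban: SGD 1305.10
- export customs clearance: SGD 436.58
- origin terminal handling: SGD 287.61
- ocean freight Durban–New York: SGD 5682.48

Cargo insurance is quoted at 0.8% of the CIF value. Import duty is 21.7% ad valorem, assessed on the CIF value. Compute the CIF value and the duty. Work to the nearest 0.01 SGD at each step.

Let C be the CIF value. C = EXW price + pre-shipment costs + freight + 0.8% × C
C − 0.8% × C = 280695.67 + 1305.10 + 436.58 + 287.61 + 5682.48
0.992 × C = 288407.44
C = 288407.44 / 0.992 = 290733.31
Insurance premium = 0.8% × 290733.31 = 2325.87
Import duty = 290733.31 × 21.7% = 63089.13

CIF value: SGD 290733.31; import duty: SGD 63089.13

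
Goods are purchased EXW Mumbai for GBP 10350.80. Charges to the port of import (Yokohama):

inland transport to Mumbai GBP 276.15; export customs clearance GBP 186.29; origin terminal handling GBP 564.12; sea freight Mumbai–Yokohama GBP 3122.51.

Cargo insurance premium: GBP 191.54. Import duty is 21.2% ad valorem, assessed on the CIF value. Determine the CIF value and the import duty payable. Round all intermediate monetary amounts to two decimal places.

CIF value: GBP 14691.41; import duty: GBP 3114.58

CIF = EXW price + pre-shipment costs + freight + insurance
CIF = 10350.80 + 276.15 + 186.29 + 564.12 + 3122.51 + 191.54 = 14691.41
Import duty = 14691.41 × 21.2% = 3114.58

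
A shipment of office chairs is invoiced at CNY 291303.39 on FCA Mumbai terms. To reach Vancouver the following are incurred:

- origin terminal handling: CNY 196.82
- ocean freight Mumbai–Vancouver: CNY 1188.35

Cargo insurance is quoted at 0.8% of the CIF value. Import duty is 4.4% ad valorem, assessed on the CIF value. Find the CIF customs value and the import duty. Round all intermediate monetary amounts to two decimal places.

Let C be the CIF value. C = FCA price + pre-shipment costs + freight + 0.8% × C
C − 0.8% × C = 291303.39 + 196.82 + 1188.35
0.992 × C = 292688.56
C = 292688.56 / 0.992 = 295048.95
Insurance premium = 0.8% × 295048.95 = 2360.39
Import duty = 295048.95 × 4.4% = 12982.15

CIF value: CNY 295048.95; import duty: CNY 12982.15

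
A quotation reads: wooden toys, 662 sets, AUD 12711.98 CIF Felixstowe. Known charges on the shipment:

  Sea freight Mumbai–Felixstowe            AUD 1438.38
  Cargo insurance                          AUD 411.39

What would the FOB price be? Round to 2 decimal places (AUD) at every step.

From CIF to FOB, the seller no longer bears: freight, insurance.
FOB price = 12711.98 − 1438.38 − 411.39 = 10862.21

FOB price: AUD 10862.21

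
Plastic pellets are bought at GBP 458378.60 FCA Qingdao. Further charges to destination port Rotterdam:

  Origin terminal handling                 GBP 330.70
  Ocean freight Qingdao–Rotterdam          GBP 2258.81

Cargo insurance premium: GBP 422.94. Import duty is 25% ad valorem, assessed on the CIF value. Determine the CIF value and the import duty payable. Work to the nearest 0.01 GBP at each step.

CIF = FCA price + pre-shipment costs + freight + insurance
CIF = 458378.60 + 330.70 + 2258.81 + 422.94 = 461391.05
Import duty = 461391.05 × 25% = 115347.76

CIF value: GBP 461391.05; import duty: GBP 115347.76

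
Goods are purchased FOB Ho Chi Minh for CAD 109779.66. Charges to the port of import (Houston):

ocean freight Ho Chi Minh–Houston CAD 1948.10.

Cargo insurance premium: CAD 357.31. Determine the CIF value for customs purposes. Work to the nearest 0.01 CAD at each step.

CIF = FOB price + freight + insurance
CIF = 109779.66 + 1948.10 + 357.31 = 112085.07

CIF value: CAD 112085.07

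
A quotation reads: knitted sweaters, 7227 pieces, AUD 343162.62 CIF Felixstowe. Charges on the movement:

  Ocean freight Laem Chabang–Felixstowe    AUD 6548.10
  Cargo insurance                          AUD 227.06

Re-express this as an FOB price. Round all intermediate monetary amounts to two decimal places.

From CIF to FOB, the seller no longer bears: freight, insurance.
FOB price = 343162.62 − 6548.10 − 227.06 = 336387.46

FOB price: AUD 336387.46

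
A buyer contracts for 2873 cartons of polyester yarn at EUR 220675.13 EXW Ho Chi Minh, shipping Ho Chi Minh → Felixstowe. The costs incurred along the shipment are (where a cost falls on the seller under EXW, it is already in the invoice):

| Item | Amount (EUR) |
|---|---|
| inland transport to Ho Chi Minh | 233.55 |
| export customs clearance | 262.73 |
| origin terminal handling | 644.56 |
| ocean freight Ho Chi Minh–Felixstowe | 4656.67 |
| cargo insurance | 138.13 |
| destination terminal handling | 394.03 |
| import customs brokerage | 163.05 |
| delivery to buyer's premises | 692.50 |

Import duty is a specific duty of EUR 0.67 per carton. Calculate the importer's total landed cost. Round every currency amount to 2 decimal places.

EXW: the seller makes goods available at their premises; the buyer bears all onward costs.
CIF value = EXW price + inland to port + export clearance + origin terminal + freight + insurance = 220675.13 + 233.55 + 262.73 + 644.56 + 4656.67 + 138.13 = 226610.77
Import duty = 2873 × 0.67 = 1924.91
Buyer bears: inland to port 233.55 + export clearance 262.73 + origin terminal 644.56 + freight 4656.67 + insurance 138.13 + destination terminal 394.03 + brokerage 163.05 + delivery 692.50 + duty 1924.91 = 9110.13
Landed cost = invoice 220675.13 + 9110.13 = 229785.26

Total landed cost: EUR 229785.26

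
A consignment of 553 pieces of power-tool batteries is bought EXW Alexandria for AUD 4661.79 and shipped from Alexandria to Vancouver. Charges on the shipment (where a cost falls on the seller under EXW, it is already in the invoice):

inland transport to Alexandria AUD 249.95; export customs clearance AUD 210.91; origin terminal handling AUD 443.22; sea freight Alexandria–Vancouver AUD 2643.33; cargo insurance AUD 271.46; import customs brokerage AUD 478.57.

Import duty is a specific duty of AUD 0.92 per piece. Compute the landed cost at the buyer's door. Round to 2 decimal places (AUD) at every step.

EXW: the seller makes goods available at their premises; the buyer bears all onward costs.
CIF value = EXW price + inland to port + export clearance + origin terminal + freight + insurance = 4661.79 + 249.95 + 210.91 + 443.22 + 2643.33 + 271.46 = 8480.66
Import duty = 553 × 0.92 = 508.76
Buyer bears: inland to port 249.95 + export clearance 210.91 + origin terminal 443.22 + freight 2643.33 + insurance 271.46 + brokerage 478.57 + duty 508.76 = 4806.20
Landed cost = invoice 4661.79 + 4806.20 = 9467.99

Total landed cost: AUD 9467.99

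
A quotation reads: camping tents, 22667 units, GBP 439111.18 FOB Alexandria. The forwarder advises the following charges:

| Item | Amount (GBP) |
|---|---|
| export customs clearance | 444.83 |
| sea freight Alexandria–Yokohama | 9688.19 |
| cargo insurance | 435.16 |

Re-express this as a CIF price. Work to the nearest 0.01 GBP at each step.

Not relevant to the conversion: export clearance — on the seller under both FOB and CIF; already in the FOB price and stays in the CIF price.
From FOB to CIF, the seller additionally bears: freight, insurance.
CIF price = 439111.18 + 9688.19 + 435.16 = 449234.53

CIF price: GBP 449234.53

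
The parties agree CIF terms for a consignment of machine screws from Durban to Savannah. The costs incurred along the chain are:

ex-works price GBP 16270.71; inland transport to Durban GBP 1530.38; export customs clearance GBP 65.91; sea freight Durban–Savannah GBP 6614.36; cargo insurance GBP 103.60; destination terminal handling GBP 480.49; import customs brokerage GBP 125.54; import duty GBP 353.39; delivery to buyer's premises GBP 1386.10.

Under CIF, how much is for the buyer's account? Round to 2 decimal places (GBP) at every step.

CIF: the seller pays costs through ocean freight and marine insurance to the destination port.
Seller's account: goods 16270.71 + inland to port 1530.38 + export clearance 65.91 + freight 6614.36 + insurance 103.60 = 24584.96
Buyer's account: destination terminal 480.49 + brokerage 125.54 + duty 353.39 + delivery 1386.10 = 2345.52

Buyer's account: GBP 2345.52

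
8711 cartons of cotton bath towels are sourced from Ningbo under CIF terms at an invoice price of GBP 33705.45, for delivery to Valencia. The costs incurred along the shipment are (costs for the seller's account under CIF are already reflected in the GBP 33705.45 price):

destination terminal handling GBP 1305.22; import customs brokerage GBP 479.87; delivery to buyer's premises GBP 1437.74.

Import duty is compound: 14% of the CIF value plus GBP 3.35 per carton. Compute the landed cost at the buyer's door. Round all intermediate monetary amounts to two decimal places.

Total landed cost: GBP 70828.89

CIF: the seller pays costs through ocean freight and marine insurance to the destination port.
The CIF price already equals the CIF value: 33705.45
Ad valorem component: 33705.45 × 14% = 4718.76
Specific component: 8711 × 3.35 = 29181.85
Import duty = 4718.76 + 29181.85 = 33900.61
Buyer bears: destination terminal 1305.22 + brokerage 479.87 + delivery 1437.74 + duty 33900.61 = 37123.44
Landed cost = invoice 33705.45 + 37123.44 = 70828.89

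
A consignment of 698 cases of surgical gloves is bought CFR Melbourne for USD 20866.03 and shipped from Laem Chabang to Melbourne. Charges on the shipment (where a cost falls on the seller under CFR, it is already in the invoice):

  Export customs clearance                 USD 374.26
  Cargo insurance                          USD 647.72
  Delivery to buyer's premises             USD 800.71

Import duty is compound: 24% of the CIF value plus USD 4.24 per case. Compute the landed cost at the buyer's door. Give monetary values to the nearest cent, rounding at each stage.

Total landed cost: USD 30437.28

CFR: the seller pays costs through ocean freight to the destination port, but not insurance.
Already in the invoice (seller's account under CFR): export clearance — exclude.
CIF value = CFR price + insurance = 20866.03 + 647.72 = 21513.75
Ad valorem component: 21513.75 × 24% = 5163.30
Specific component: 698 × 4.24 = 2959.52
Import duty = 5163.30 + 2959.52 = 8122.82
Buyer bears: insurance 647.72 + delivery 800.71 + duty 8122.82 = 9571.25
Landed cost = invoice 20866.03 + 9571.25 = 30437.28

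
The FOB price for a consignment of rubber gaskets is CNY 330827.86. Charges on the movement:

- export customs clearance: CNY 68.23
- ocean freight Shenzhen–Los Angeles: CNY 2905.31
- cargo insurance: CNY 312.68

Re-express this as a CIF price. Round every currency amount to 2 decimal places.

CIF price: CNY 334045.85

Not relevant to the conversion: export clearance — on the seller under both FOB and CIF; already in the FOB price and stays in the CIF price.
From FOB to CIF, the seller additionally bears: freight, insurance.
CIF price = 330827.86 + 2905.31 + 312.68 = 334045.85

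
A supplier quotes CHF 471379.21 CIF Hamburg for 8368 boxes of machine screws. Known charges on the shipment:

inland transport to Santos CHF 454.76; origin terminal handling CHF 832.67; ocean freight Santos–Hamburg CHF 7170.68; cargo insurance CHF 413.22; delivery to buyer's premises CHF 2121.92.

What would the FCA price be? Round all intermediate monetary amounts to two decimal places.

FCA price: CHF 462962.64

Not relevant to the conversion: inland to port — on the seller under both CIF and FCA; already in the CIF price and stays in the FCA price. delivery — on the buyer under both terms; not part of either seller's price.
From CIF to FCA, the seller no longer bears: origin terminal, freight, insurance.
FCA price = 471379.21 − 832.67 − 7170.68 − 413.22 = 462962.64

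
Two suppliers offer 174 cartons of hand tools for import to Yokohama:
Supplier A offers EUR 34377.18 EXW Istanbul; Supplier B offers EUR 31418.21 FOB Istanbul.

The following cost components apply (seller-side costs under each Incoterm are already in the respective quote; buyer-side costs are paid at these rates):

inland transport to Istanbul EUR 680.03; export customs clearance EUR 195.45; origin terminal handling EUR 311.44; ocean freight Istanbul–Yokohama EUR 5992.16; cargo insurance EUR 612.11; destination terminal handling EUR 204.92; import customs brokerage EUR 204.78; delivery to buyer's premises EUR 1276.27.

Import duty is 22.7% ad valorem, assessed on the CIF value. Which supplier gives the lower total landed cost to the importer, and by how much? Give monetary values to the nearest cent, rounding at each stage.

Supplier A (EXW):
CIF value = EXW price + inland to port + export clearance + origin terminal + freight + insurance = 34377.18 + 680.03 + 195.45 + 311.44 + 5992.16 + 612.11 = 42168.37
Import duty = 42168.37 × 22.7% = 9572.22
Buyer bears (A): 680.03 + 195.45 + 311.44 + 5992.16 + 612.11 + 204.92 + 204.78 + 1276.27 = 9477.16
Landed cost (A) = invoice 34377.18 + 9477.16 + duty 9572.22 = 53426.56
Supplier B (FOB):
CIF value = FOB price + freight + insurance = 31418.21 + 5992.16 + 612.11 = 38022.48
Import duty = 38022.48 × 22.7% = 8631.10
Buyer bears (B): 5992.16 + 612.11 + 204.92 + 204.78 + 1276.27 = 8290.24
Landed cost (B) = invoice 31418.21 + 8290.24 + duty 8631.10 = 48339.55
Difference = |53426.56 − 48339.55| = 5087.01

Supplier B is cheaper by EUR 5087.01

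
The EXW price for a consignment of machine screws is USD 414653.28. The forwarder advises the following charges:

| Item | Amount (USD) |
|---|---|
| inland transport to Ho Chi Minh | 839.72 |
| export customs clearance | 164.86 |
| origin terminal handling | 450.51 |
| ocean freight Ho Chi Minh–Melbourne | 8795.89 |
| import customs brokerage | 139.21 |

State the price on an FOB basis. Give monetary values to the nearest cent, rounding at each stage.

FOB price: USD 416108.37

Not relevant to the conversion: brokerage, freight — on the buyer under both terms; not part of either seller's price.
From EXW to FOB, the seller additionally bears: inland to port, export clearance, origin terminal.
FOB price = 414653.28 + 839.72 + 164.86 + 450.51 = 416108.37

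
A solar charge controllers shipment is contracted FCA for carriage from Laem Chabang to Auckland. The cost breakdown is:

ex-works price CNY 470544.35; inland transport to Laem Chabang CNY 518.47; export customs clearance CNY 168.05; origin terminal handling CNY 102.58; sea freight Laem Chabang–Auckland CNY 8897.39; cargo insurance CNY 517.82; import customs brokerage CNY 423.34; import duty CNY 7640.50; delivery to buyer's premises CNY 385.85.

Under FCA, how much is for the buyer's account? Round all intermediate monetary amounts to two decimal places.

Buyer's account: CNY 17967.48

FCA: the seller delivers export-cleared goods to the carrier; the buyer bears costs from that point.
Seller's account: goods 470544.35 + inland to port 518.47 + export clearance 168.05 = 471230.87
Buyer's account: origin terminal 102.58 + freight 8897.39 + insurance 517.82 + brokerage 423.34 + duty 7640.50 + delivery 385.85 = 17967.48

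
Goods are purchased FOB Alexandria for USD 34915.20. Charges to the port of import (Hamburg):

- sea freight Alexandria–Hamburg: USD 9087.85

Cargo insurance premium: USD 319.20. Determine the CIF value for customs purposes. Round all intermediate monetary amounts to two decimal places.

CIF = FOB price + freight + insurance
CIF = 34915.20 + 9087.85 + 319.20 = 44322.25

CIF value: USD 44322.25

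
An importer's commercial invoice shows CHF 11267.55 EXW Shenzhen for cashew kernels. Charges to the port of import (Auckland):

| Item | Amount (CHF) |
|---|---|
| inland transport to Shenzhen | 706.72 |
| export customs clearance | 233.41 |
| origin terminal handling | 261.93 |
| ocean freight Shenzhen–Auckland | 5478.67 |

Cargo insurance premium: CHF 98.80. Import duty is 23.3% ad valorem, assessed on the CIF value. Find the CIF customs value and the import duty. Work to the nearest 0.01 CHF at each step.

CIF value: CHF 18047.08; import duty: CHF 4204.97

CIF = EXW price + pre-shipment costs + freight + insurance
CIF = 11267.55 + 706.72 + 233.41 + 261.93 + 5478.67 + 98.80 = 18047.08
Import duty = 18047.08 × 23.3% = 4204.97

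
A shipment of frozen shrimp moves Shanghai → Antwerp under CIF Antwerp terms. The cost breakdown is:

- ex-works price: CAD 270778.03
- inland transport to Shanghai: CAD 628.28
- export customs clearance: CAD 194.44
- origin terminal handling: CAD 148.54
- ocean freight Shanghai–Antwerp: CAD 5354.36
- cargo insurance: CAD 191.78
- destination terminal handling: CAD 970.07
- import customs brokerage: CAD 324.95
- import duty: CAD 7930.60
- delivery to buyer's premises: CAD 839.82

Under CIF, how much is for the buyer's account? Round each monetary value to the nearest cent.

Buyer's account: CAD 10065.44

CIF: the seller pays costs through ocean freight and marine insurance to the destination port.
Seller's account: goods 270778.03 + inland to port 628.28 + export clearance 194.44 + origin terminal 148.54 + freight 5354.36 + insurance 191.78 = 277295.43
Buyer's account: destination terminal 970.07 + brokerage 324.95 + duty 7930.60 + delivery 839.82 = 10065.44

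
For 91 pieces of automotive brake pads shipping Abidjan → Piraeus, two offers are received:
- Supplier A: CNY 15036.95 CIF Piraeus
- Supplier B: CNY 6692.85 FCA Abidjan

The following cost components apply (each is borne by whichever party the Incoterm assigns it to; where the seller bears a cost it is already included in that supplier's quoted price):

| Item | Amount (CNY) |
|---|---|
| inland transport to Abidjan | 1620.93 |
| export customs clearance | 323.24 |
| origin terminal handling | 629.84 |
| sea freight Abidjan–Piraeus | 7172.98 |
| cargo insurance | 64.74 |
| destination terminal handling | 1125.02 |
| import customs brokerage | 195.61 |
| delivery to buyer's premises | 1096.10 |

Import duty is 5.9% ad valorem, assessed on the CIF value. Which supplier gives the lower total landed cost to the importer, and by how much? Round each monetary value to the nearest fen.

Supplier A (CIF):
The CIF price already equals the CIF value: 15036.95
Import duty = 15036.95 × 5.9% = 887.18
Buyer bears (A): 1125.02 + 195.61 + 1096.10 = 2416.73
Landed cost (A) = invoice 15036.95 + 2416.73 + duty 887.18 = 18340.86
Supplier B (FCA):
CIF value = FCA price + origin terminal + freight + insurance = 6692.85 + 629.84 + 7172.98 + 64.74 = 14560.41
Import duty = 14560.41 × 5.9% = 859.06
Buyer bears (B): 629.84 + 7172.98 + 64.74 + 1125.02 + 195.61 + 1096.10 = 10284.29
Landed cost (B) = invoice 6692.85 + 10284.29 + duty 859.06 = 17836.20
Difference = |18340.86 − 17836.20| = 504.66

Supplier B is cheaper by CNY 504.66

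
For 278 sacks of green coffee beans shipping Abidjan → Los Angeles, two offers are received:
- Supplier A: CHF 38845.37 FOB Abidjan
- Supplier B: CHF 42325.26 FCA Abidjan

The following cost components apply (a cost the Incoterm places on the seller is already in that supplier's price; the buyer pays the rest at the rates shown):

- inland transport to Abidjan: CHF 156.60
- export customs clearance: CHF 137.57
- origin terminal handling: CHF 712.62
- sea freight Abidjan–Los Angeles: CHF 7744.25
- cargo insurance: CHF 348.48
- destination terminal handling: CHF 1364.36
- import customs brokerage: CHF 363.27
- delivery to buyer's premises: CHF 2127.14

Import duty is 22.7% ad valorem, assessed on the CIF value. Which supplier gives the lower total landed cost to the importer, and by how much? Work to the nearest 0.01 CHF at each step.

Supplier A (FOB):
CIF value = FOB price + freight + insurance = 38845.37 + 7744.25 + 348.48 = 46938.10
Import duty = 46938.10 × 22.7% = 10654.95
Buyer bears (A): 7744.25 + 348.48 + 1364.36 + 363.27 + 2127.14 = 11947.50
Landed cost (A) = invoice 38845.37 + 11947.50 + duty 10654.95 = 61447.82
Supplier B (FCA):
CIF value = FCA price + origin terminal + freight + insurance = 42325.26 + 712.62 + 7744.25 + 348.48 = 51130.61
Import duty = 51130.61 × 22.7% = 11606.65
Buyer bears (B): 712.62 + 7744.25 + 348.48 + 1364.36 + 363.27 + 2127.14 = 12660.12
Landed cost (B) = invoice 42325.26 + 12660.12 + duty 11606.65 = 66592.03
Difference = |61447.82 − 66592.03| = 5144.21

Supplier A is cheaper by CHF 5144.21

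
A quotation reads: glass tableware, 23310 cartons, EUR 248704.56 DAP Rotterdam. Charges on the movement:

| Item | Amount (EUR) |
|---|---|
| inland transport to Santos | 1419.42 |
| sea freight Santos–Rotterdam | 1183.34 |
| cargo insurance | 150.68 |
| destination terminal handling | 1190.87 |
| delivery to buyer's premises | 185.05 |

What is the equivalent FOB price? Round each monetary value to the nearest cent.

FOB price: EUR 245994.62

Not relevant to the conversion: inland to port — on the seller under both DAP and FOB; already in the DAP price and stays in the FOB price.
From DAP to FOB, the seller no longer bears: freight, insurance, destination terminal, delivery.
FOB price = 248704.56 − 1183.34 − 150.68 − 1190.87 − 185.05 = 245994.62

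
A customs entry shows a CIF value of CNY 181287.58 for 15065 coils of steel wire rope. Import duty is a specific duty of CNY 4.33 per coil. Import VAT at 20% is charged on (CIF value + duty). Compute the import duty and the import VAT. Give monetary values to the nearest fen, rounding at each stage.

Import duty: CNY 65231.45; import VAT: CNY 49303.81

Import duty = 15065 × 4.33 = 65231.45
VAT base = CIF + duty = 181287.58 + 65231.45 = 246519.03
Import VAT = 246519.03 × 20% = 49303.81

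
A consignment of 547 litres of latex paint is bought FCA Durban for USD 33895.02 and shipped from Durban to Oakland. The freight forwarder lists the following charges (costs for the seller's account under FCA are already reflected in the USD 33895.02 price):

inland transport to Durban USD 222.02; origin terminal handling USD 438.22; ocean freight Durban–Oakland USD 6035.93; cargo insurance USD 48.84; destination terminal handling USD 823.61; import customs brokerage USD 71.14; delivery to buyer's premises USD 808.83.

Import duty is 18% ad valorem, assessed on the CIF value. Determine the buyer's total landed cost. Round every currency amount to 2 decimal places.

Total landed cost: USD 49396.83

FCA: the seller delivers export-cleared goods to the carrier; the buyer bears costs from that point.
Already in the invoice (seller's account under FCA): inland to port — exclude.
CIF value = FCA price + origin terminal + freight + insurance = 33895.02 + 438.22 + 6035.93 + 48.84 = 40418.01
Import duty = 40418.01 × 18% = 7275.24
Buyer bears: origin terminal 438.22 + freight 6035.93 + insurance 48.84 + destination terminal 823.61 + brokerage 71.14 + delivery 808.83 + duty 7275.24 = 15501.81
Landed cost = invoice 33895.02 + 15501.81 = 49396.83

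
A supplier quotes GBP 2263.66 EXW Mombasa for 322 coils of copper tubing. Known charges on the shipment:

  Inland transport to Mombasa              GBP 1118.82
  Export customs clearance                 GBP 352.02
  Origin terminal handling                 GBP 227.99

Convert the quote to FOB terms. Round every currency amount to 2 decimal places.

FOB price: GBP 3962.49

From EXW to FOB, the seller additionally bears: inland to port, export clearance, origin terminal.
FOB price = 2263.66 + 1118.82 + 352.02 + 227.99 = 3962.49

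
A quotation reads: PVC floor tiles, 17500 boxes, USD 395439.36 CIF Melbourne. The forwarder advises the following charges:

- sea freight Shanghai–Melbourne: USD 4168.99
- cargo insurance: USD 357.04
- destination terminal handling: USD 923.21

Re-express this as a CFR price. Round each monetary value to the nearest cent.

Not relevant to the conversion: freight — on the seller under both CIF and CFR; already in the CIF price and stays in the CFR price. destination terminal — on the buyer under both terms; not part of either seller's price.
From CIF to CFR, the seller no longer bears: insurance.
CFR price = 395439.36 − 357.04 = 395082.32

CFR price: USD 395082.32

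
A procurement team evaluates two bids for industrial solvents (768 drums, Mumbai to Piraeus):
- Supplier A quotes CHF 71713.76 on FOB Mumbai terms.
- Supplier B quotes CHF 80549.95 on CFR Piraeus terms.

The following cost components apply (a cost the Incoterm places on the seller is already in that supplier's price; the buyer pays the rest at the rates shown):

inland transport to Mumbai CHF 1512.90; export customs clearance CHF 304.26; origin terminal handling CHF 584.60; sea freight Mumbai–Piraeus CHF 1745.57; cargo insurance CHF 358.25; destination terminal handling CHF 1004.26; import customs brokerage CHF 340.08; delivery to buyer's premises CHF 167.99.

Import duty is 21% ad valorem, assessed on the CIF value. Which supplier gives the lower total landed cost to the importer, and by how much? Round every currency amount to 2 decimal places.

Supplier A (FOB):
CIF value = FOB price + freight + insurance = 71713.76 + 1745.57 + 358.25 = 73817.58
Import duty = 73817.58 × 21% = 15501.69
Buyer bears (A): 1745.57 + 358.25 + 1004.26 + 340.08 + 167.99 = 3616.15
Landed cost (A) = invoice 71713.76 + 3616.15 + duty 15501.69 = 90831.60
Supplier B (CFR):
CIF value = CFR price + insurance = 80549.95 + 358.25 = 80908.20
Import duty = 80908.20 × 21% = 16990.72
Buyer bears (B): 358.25 + 1004.26 + 340.08 + 167.99 = 1870.58
Landed cost (B) = invoice 80549.95 + 1870.58 + duty 16990.72 = 99411.25
Difference = |90831.60 − 99411.25| = 8579.65

Supplier A is cheaper by CHF 8579.65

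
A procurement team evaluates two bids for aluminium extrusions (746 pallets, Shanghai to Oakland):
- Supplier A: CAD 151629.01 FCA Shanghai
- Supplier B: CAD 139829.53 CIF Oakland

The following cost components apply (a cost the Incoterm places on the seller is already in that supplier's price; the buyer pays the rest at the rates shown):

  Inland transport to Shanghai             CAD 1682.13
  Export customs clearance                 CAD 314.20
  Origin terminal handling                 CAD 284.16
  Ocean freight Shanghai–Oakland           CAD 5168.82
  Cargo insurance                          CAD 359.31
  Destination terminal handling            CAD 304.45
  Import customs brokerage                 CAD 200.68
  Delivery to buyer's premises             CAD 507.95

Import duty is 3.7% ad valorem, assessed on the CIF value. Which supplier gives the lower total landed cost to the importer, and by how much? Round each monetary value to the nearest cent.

Supplier A (FCA):
CIF value = FCA price + origin terminal + freight + insurance = 151629.01 + 284.16 + 5168.82 + 359.31 = 157441.30
Import duty = 157441.30 × 3.7% = 5825.33
Buyer bears (A): 284.16 + 5168.82 + 359.31 + 304.45 + 200.68 + 507.95 = 6825.37
Landed cost (A) = invoice 151629.01 + 6825.37 + duty 5825.33 = 164279.71
Supplier B (CIF):
The CIF price already equals the CIF value: 139829.53
Import duty = 139829.53 × 3.7% = 5173.69
Buyer bears (B): 304.45 + 200.68 + 507.95 = 1013.08
Landed cost (B) = invoice 139829.53 + 1013.08 + duty 5173.69 = 146016.30
Difference = |164279.71 − 146016.30| = 18263.41

Supplier B is cheaper by CAD 18263.41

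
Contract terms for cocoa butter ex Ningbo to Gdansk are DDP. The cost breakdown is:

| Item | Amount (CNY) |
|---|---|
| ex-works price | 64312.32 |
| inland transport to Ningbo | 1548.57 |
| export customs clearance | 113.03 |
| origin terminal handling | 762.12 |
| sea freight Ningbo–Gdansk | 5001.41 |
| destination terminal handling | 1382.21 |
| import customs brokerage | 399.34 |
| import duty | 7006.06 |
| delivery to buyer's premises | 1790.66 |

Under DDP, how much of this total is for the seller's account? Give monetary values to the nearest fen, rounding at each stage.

DDP: the seller bears all costs including import duty.
Seller's account: goods 64312.32 + inland to port 1548.57 + export clearance 113.03 + origin terminal 762.12 + freight 5001.41 + destination terminal 1382.21 + brokerage 399.34 + duty 7006.06 + delivery 1790.66 = 82315.72
Buyer's account: 0.00

Seller's account: CNY 82315.72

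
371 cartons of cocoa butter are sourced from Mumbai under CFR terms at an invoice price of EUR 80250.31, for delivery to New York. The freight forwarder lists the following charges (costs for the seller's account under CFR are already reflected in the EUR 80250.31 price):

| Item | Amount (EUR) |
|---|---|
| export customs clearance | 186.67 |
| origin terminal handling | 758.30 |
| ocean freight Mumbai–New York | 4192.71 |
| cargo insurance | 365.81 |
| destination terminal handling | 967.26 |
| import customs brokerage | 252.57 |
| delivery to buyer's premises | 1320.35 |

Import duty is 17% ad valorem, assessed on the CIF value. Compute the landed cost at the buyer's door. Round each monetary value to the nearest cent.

Total landed cost: EUR 96861.04

CFR: the seller pays costs through ocean freight to the destination port, but not insurance.
Already in the invoice (seller's account under CFR): export clearance, origin terminal, freight — exclude.
CIF value = CFR price + insurance = 80250.31 + 365.81 = 80616.12
Import duty = 80616.12 × 17% = 13704.74
Buyer bears: insurance 365.81 + destination terminal 967.26 + brokerage 252.57 + delivery 1320.35 + duty 13704.74 = 16610.73
Landed cost = invoice 80250.31 + 16610.73 = 96861.04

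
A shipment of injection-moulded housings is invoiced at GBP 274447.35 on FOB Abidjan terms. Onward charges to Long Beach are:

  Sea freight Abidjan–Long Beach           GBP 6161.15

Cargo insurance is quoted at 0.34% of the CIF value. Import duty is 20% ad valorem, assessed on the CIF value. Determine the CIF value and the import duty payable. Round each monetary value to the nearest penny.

Let C be the CIF value. C = FOB price + freight + 0.34% × C
C − 0.34% × C = 274447.35 + 6161.15
0.9966 × C = 280608.50
C = 280608.50 / 0.9966 = 281565.82
Insurance premium = 0.34% × 281565.82 = 957.32
Import duty = 281565.82 × 20% = 56313.16

CIF value: GBP 281565.82; import duty: GBP 56313.16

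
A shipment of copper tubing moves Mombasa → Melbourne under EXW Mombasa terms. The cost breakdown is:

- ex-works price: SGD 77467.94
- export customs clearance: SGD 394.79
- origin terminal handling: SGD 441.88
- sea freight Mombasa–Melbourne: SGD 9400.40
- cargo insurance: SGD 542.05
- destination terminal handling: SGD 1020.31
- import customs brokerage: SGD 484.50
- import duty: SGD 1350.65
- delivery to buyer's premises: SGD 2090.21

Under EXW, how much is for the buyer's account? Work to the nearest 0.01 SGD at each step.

EXW: the seller makes goods available at their premises; the buyer bears all onward costs.
Seller's account: goods 77467.94 = 77467.94
Buyer's account: export clearance 394.79 + origin terminal 441.88 + freight 9400.40 + insurance 542.05 + destination terminal 1020.31 + brokerage 484.50 + duty 1350.65 + delivery 2090.21 = 15724.79

Buyer's account: SGD 15724.79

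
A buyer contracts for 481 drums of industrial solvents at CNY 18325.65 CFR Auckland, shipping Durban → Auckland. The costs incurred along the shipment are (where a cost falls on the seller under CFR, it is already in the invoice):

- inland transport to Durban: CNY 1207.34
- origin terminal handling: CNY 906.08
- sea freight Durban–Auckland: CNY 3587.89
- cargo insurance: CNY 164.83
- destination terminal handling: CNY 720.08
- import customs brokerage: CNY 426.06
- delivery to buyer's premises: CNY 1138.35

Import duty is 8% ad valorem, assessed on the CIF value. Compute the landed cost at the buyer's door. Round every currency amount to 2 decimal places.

Total landed cost: CNY 22254.21

CFR: the seller pays costs through ocean freight to the destination port, but not insurance.
Already in the invoice (seller's account under CFR): inland to port, origin terminal, freight — exclude.
CIF value = CFR price + insurance = 18325.65 + 164.83 = 18490.48
Import duty = 18490.48 × 8% = 1479.24
Buyer bears: insurance 164.83 + destination terminal 720.08 + brokerage 426.06 + delivery 1138.35 + duty 1479.24 = 3928.56
Landed cost = invoice 18325.65 + 3928.56 = 22254.21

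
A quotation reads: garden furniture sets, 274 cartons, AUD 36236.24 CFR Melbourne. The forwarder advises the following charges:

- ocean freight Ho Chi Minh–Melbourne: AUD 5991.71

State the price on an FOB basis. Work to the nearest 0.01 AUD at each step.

From CFR to FOB, the seller no longer bears: freight.
FOB price = 36236.24 − 5991.71 = 30244.53

FOB price: AUD 30244.53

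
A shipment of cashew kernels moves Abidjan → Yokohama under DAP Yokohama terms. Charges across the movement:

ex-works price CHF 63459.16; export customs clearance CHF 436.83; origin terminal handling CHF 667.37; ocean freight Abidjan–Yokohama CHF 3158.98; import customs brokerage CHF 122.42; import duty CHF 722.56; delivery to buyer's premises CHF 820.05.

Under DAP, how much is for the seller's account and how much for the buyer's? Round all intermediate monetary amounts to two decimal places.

DAP: the seller bears all costs to the named destination except import duty and clearance.
Seller's account: goods 63459.16 + export clearance 436.83 + origin terminal 667.37 + freight 3158.98 + delivery 820.05 = 68542.39
Buyer's account: brokerage 122.42 + duty 722.56 = 844.98

Seller: CHF 68542.39; buyer: CHF 844.98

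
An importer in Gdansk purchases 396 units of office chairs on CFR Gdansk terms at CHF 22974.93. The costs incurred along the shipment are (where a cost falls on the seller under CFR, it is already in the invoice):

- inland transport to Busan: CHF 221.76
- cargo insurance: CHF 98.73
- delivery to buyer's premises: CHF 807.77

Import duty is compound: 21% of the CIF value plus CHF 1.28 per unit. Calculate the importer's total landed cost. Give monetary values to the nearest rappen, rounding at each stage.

Total landed cost: CHF 29233.78

CFR: the seller pays costs through ocean freight to the destination port, but not insurance.
Already in the invoice (seller's account under CFR): inland to port — exclude.
CIF value = CFR price + insurance = 22974.93 + 98.73 = 23073.66
Ad valorem component: 23073.66 × 21% = 4845.47
Specific component: 396 × 1.28 = 506.88
Import duty = 4845.47 + 506.88 = 5352.35
Buyer bears: insurance 98.73 + delivery 807.77 + duty 5352.35 = 6258.85
Landed cost = invoice 22974.93 + 6258.85 = 29233.78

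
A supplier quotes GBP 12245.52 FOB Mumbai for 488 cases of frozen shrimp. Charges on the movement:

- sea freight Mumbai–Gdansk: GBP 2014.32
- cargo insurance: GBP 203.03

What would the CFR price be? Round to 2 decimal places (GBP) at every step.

CFR price: GBP 14259.84

Not relevant to the conversion: insurance — on the buyer under both terms; not part of either seller's price.
From FOB to CFR, the seller additionally bears: freight.
CFR price = 12245.52 + 2014.32 = 14259.84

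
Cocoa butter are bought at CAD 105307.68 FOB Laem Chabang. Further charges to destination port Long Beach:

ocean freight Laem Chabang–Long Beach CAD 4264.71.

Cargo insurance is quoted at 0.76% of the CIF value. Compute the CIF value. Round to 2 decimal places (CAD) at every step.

Let C be the CIF value. C = FOB price + freight + 0.76% × C
C − 0.76% × C = 105307.68 + 4264.71
0.9924 × C = 109572.39
C = 109572.39 / 0.9924 = 110411.52
Insurance premium = 0.76% × 110411.52 = 839.13

CIF value: CAD 110411.52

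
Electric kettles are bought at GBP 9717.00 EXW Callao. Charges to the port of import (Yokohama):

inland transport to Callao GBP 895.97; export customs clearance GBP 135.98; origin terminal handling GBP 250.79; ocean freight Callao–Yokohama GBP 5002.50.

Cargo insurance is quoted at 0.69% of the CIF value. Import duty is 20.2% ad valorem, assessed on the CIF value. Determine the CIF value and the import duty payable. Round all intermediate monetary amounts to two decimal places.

Let C be the CIF value. C = EXW price + pre-shipment costs + freight + 0.69% × C
C − 0.69% × C = 9717.00 + 895.97 + 135.98 + 250.79 + 5002.50
0.9931 × C = 16002.24
C = 16002.24 / 0.9931 = 16113.42
Insurance premium = 0.69% × 16113.42 = 111.18
Import duty = 16113.42 × 20.2% = 3254.91

CIF value: GBP 16113.42; import duty: GBP 3254.91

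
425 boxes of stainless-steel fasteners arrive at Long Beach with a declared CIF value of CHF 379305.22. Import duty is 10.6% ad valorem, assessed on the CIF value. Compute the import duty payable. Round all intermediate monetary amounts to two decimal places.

Import duty: CHF 40206.35

Import duty = 379305.22 × 10.6% = 40206.35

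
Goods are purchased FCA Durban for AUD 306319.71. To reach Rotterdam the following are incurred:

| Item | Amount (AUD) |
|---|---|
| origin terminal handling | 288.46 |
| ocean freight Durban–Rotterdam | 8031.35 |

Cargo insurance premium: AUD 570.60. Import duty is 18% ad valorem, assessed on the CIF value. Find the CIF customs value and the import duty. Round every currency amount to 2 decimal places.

CIF value: AUD 315210.12; import duty: AUD 56737.82

CIF = FCA price + pre-shipment costs + freight + insurance
CIF = 306319.71 + 288.46 + 8031.35 + 570.60 = 315210.12
Import duty = 315210.12 × 18% = 56737.82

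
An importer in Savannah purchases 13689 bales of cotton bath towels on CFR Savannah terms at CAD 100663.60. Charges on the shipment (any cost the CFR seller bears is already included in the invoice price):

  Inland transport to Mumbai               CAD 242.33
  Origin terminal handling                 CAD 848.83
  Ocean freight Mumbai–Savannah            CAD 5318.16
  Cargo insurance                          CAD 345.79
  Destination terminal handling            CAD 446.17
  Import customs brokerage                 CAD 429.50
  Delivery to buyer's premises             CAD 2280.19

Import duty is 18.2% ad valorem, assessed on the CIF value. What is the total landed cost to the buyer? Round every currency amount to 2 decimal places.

Total landed cost: CAD 122548.96

CFR: the seller pays costs through ocean freight to the destination port, but not insurance.
Already in the invoice (seller's account under CFR): inland to port, origin terminal, freight — exclude.
CIF value = CFR price + insurance = 100663.60 + 345.79 = 101009.39
Import duty = 101009.39 × 18.2% = 18383.71
Buyer bears: insurance 345.79 + destination terminal 446.17 + brokerage 429.50 + delivery 2280.19 + duty 18383.71 = 21885.36
Landed cost = invoice 100663.60 + 21885.36 = 122548.96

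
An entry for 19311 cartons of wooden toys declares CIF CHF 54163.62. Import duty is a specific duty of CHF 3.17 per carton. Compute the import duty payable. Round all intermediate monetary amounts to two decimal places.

Import duty = 19311 × 3.17 = 61215.87

Import duty: CHF 61215.87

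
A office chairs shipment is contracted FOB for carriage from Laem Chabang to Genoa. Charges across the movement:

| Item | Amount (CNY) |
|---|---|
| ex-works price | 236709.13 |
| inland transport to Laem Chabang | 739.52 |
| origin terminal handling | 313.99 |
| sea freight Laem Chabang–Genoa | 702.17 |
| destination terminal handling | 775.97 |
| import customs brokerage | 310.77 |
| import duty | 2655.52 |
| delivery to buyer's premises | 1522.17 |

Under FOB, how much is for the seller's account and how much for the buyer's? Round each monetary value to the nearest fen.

Seller: CNY 237762.64; buyer: CNY 5966.60

FOB: the seller bears costs until goods are on board at the origin port; the buyer bears freight, insurance and all costs thereafter.
Seller's account: goods 236709.13 + inland to port 739.52 + origin terminal 313.99 = 237762.64
Buyer's account: freight 702.17 + destination terminal 775.97 + brokerage 310.77 + duty 2655.52 + delivery 1522.17 = 5966.60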